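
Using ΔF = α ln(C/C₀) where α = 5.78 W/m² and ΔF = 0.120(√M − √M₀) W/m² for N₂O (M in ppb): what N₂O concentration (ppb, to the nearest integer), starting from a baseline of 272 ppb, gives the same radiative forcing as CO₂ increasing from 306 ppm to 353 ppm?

M ≈ 546 ppb

CO₂ forcing: 5.78 × ln(353/306) = 5.78 × 0.142883 = 0.82586 W/m².
Set 0.120(√M − √272) = 0.82586: √M = 0.82586/0.120 + √272 = 6.8822 + 16.4924 = 23.3746.
M = (23.3746)² = 546.37 ppb.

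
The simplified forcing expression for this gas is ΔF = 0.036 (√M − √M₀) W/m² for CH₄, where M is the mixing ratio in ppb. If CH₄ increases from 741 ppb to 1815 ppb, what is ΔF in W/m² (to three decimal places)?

CH₄: 0.036 × (√1815 − √741) = 0.036 × (42.6028 − 27.2213) = 0.036 × 15.3815 = 0.5537 W/m².

ΔF = 0.554 W/m²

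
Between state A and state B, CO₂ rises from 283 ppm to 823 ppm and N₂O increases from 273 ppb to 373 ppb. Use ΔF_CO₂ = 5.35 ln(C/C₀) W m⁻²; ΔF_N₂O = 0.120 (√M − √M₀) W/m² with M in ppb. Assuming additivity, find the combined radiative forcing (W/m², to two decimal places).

ΔF = 6.05 W/m²

CO₂: 5.35 × ln(823/283) = 5.35 × ln(2.90813) = 5.35 × 1.06751 = 5.7112 W/m².
N₂O: 0.120 × (√373 − √273) = 0.120 × (19.3132 − 16.5227) = 0.120 × 2.7905 = 0.3349 W/m².
Total ΔF = 5.7112 + 0.3349 = 6.0461 W/m².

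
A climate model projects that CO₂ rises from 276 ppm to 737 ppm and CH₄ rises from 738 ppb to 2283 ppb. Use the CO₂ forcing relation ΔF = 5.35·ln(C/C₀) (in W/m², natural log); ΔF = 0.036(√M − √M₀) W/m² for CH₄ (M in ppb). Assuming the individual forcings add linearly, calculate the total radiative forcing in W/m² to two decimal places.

ΔF = 6.00 W/m²

CO₂: 5.35 × ln(737/276) = 5.35 × ln(2.67029) = 5.35 × 0.98219 = 5.2547 W/m².
CH₄: 0.036 × (√2283 − √738) = 0.036 × (47.7807 − 27.1662) = 0.036 × 20.6145 = 0.7421 W/m².
Total ΔF = 5.2547 + 0.7421 = 5.9968 W/m².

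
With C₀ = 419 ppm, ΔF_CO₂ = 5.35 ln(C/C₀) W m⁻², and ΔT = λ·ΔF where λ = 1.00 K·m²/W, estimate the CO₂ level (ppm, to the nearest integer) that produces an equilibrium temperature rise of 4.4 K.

Required forcing: ΔF = ΔT/λ = 4.4/1.00 = 4.4000 W/m².
Then ln(C/419) = ΔF/5.35 = 4.4000/5.35 = 0.82243.
So C = 419 × e^0.82243 = 419 × 2.27602 = 953.65 ppm.

C ≈ 954 ppm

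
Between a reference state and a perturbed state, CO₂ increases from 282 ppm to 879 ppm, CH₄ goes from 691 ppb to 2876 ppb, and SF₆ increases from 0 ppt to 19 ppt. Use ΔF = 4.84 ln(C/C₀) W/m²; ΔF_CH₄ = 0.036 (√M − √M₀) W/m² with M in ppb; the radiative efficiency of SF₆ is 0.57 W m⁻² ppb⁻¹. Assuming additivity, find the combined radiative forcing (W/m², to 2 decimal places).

ΔF = 6.50 W/m²

CO₂: 4.84 × ln(879/282) = 4.84 × ln(3.11702) = 4.84 × 1.13688 = 5.5025 W/m².
CH₄: 0.036 × (√2876 − √691) = 0.036 × (53.6284 − 26.2869) = 0.036 × 27.3415 = 0.9843 W/m².
SF₆: Δ = 19 − 0 = 19 ppt = 0.019 ppb; ΔF = 0.57 × 0.019 = 0.0108 W/m².
Total ΔF = 5.5025 + 0.9843 + 0.0108 = 6.4976 W/m².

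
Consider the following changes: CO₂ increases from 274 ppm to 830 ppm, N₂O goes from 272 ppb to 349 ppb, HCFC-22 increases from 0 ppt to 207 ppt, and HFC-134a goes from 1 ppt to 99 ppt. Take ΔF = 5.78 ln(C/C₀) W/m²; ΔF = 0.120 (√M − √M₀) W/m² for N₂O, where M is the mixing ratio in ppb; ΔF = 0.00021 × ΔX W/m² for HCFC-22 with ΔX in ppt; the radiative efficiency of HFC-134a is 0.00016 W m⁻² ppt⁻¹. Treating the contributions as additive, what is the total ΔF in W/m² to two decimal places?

CO₂: 5.78 × ln(830/274) = 5.78 × ln(3.02920) = 5.78 × 1.10830 = 6.4060 W/m².
N₂O: 0.120 × (√349 − √272) = 0.120 × (18.6815 − 16.4924) = 0.120 × 2.1891 = 0.2627 W/m².
HCFC-22: ΔF = 0.00021 × (207 − 0) = 0.00021 × 207 = 0.0435 W/m².
HFC-134a: ΔF = 0.00016 × (99 − 1) = 0.00016 × 98 = 0.0157 W/m².
Total ΔF = 6.4060 + 0.2627 + 0.0435 + 0.0157 = 6.7279 W/m².

ΔF = 6.73 W/m²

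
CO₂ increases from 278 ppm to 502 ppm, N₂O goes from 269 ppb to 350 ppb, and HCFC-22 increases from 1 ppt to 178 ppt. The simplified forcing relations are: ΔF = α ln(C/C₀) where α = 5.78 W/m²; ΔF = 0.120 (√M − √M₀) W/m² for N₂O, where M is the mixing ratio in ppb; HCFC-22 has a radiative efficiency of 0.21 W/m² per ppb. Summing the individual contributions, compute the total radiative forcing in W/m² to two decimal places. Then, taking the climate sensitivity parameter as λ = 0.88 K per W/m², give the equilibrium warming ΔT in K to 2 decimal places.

ΔF = 3.73 W/m²; ΔT = 3.28 K

CO₂: 5.78 × ln(502/278) = 5.78 × ln(1.80576) = 5.78 × 0.59098 = 3.4159 W/m².
N₂O: 0.120 × (√350 − √269) = 0.120 × (18.7083 − 16.4012) = 0.120 × 2.3071 = 0.2769 W/m².
HCFC-22: Δ = 178 − 1 = 177 ppt = 0.177 ppb; ΔF = 0.21 × 0.177 = 0.0372 W/m².
Total ΔF = 3.4159 + 0.2769 + 0.0372 = 3.7300 W/m².
ΔT = λ ΔF = 0.88 × 3.73 = 3.2824 K.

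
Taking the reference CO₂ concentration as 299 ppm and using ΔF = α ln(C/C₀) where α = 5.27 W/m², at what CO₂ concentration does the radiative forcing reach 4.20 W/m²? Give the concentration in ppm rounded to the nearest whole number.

Set 5.27 ln(C/299) = 4.20, so ln(C/299) = 4.20/5.27 = 0.79696.
Then C/299 = e^0.79696 = 2.21879, giving C = 299 × 2.21879 = 663.42 ppm.

C ≈ 663 ppm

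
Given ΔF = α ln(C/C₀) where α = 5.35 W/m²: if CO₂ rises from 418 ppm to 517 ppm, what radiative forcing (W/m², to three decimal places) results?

ΔF = 1.137 W/m²

CO₂: 5.35 × ln(517/418) = 5.35 × ln(1.23684) = 5.35 × 0.21256 = 1.1372 W/m².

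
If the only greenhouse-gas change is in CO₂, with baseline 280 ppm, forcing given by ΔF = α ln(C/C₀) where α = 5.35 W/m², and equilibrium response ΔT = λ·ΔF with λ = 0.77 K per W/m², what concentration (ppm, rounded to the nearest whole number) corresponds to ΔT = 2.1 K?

Required forcing: ΔF = ΔT/λ = 2.1/0.77 = 2.7273 W/m².
Then ln(C/280) = ΔF/5.35 = 2.7273/5.35 = 0.50978.
So C = 280 × e^0.50978 = 280 × 1.66492 = 466.18 ppm.

C ≈ 466 ppm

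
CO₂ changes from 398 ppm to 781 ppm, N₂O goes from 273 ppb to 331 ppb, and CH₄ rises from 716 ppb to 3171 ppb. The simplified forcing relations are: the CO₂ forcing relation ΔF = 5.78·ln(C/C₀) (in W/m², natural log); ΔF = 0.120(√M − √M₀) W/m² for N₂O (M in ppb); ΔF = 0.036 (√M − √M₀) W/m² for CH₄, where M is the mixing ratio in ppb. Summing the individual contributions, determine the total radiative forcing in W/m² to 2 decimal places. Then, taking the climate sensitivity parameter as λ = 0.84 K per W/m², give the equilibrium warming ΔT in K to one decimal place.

ΔF = 5.16 W/m²; ΔT = 4.3 K

CO₂: 5.78 × ln(781/398) = 5.78 × ln(1.96231) = 5.78 × 0.67412 = 3.8964 W/m².
N₂O: 0.120 × (√331 − √273) = 0.120 × (18.1934 − 16.5227) = 0.120 × 1.6707 = 0.2005 W/m².
CH₄: 0.036 × (√3171 − √716) = 0.036 × (56.3116 − 26.7582) = 0.036 × 29.5534 = 1.0639 W/m².
Total ΔF = 3.8964 + 0.2005 + 1.0639 = 5.1608 W/m².
ΔT = λ ΔF = 0.84 × 5.16 = 4.3344 K.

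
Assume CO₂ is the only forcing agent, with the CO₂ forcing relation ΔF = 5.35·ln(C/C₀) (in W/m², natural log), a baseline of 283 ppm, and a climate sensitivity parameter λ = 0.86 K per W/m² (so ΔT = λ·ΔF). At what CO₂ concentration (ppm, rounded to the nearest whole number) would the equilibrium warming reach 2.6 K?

Required forcing: ΔF = ΔT/λ = 2.6/0.86 = 3.0233 W/m².
Then ln(C/283) = ΔF/5.35 = 3.0233/5.35 = 0.56510.
So C = 283 × e^0.56510 = 283 × 1.75962 = 497.97 ppm.

C ≈ 498 ppm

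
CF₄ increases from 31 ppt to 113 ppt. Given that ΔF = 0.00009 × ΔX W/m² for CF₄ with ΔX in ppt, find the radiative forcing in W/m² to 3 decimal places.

ΔF = 0.007 W/m²

CF₄: ΔF = 0.00009 × (113 − 31) = 0.00009 × 82 = 0.0074 W/m².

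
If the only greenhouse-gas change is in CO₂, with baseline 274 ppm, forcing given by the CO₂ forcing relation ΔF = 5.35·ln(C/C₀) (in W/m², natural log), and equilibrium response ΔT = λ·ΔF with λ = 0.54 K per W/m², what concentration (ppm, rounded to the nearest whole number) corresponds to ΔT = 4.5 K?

Required forcing: ΔF = ΔT/λ = 4.5/0.54 = 8.3333 W/m².
Then ln(C/274) = ΔF/5.35 = 8.3333/5.35 = 1.55763.
So C = 274 × e^1.55763 = 274 × 4.74756 = 1300.83 ppm.

C ≈ 1301 ppm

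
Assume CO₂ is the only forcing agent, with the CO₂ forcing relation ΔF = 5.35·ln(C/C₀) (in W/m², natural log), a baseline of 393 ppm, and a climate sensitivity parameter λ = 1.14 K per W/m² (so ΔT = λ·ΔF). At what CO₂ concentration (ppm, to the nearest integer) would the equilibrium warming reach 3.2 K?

C ≈ 664 ppm

Required forcing: ΔF = ΔT/λ = 3.2/1.14 = 2.8070 W/m².
Then ln(C/393) = ΔF/5.35 = 2.8070/5.35 = 0.52467.
So C = 393 × e^0.52467 = 393 × 1.68990 = 664.13 ppm.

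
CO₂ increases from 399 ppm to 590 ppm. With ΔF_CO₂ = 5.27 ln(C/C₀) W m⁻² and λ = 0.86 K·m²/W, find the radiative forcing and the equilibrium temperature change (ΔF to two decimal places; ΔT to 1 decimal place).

CO₂: 5.27 × ln(590/399) = 5.27 × ln(1.47870) = 5.27 × 0.39116 = 2.0614 W/m².
ΔT = λ ΔF = 0.86 × 2.06 = 1.7716 K.

ΔF = 2.06 W/m²; ΔT = 1.8 K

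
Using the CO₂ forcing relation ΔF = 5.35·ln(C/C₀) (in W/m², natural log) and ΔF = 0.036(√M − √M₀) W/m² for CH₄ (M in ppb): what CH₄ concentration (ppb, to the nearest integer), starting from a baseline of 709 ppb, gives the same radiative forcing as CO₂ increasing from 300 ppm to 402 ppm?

CO₂ forcing: 5.35 × ln(402/300) = 5.35 × 0.292670 = 1.56578 W/m².
Set 0.036(√M − √709) = 1.56578: √M = 1.56578/0.036 + √709 = 43.4939 + 26.6271 = 70.1210.
M = (70.1210)² = 4916.95 ppb.

M ≈ 4917 ppb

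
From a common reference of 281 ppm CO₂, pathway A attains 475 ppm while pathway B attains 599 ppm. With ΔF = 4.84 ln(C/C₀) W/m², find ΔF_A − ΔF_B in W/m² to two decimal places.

ΔF_A − ΔF_B = -1.12 W/m²

ΔF_A = 4.84 ln(475/281) = 4.84 × 0.52496 = 2.5408 W/m².
ΔF_B = 4.84 ln(599/281) = 4.84 × 0.75691 = 3.6634 W/m².
Difference: 2.5408 − 3.6634 = -1.1226 W/m².
(Equivalently, ΔF_A − ΔF_B = 4.84 ln(475/599) = 4.84 × -0.23195 = -1.1226 W/m².)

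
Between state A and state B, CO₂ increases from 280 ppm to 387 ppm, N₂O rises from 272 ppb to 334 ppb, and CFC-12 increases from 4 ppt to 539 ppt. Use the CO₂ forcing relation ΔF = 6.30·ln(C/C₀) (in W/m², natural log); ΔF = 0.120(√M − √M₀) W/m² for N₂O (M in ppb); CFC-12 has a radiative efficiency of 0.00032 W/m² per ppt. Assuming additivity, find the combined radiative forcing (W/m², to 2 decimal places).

CO₂: 6.30 × ln(387/280) = 6.30 × ln(1.38214) = 6.30 × 0.32363 = 2.0389 W/m².
N₂O: 0.120 × (√334 − √272) = 0.120 × (18.2757 − 16.4924) = 0.120 × 1.7833 = 0.2140 W/m².
CFC-12: ΔF = 0.00032 × (539 − 4) = 0.00032 × 535 = 0.1712 W/m².
Total ΔF = 2.0389 + 0.2140 + 0.1712 = 2.4241 W/m².

ΔF = 2.42 W/m²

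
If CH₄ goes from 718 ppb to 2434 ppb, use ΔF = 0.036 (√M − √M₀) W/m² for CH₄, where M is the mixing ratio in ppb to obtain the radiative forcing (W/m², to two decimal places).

CH₄: 0.036 × (√2434 − √718) = 0.036 × (49.3356 − 26.7955) = 0.036 × 22.5401 = 0.8114 W/m².

ΔF = 0.81 W/m²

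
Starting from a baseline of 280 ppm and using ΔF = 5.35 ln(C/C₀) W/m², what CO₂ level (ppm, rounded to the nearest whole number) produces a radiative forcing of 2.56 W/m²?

C ≈ 452 ppm

Set 5.35 ln(C/280) = 2.56, so ln(C/280) = 2.56/5.35 = 0.47850.
Then C/280 = e^0.47850 = 1.61365, giving C = 280 × 1.61365 = 451.82 ppm.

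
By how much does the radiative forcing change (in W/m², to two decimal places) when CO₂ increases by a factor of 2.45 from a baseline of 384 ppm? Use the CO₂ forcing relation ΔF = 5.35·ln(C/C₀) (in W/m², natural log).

ΔF = 5.35 × ln(2.45) = 5.35 × 0.89609 = 4.7941 W/m².

ΔF = 4.79 W/m²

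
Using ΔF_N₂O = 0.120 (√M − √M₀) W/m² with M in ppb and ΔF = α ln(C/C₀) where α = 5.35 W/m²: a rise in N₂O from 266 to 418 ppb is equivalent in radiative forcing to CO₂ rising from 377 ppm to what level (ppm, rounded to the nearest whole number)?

N₂O forcing: 0.120 × (√418 − √266) = 0.120 × (20.4450 − 16.3095) = 0.120 × 4.1355 = 0.49626 W/m².
Set 5.35 ln(C/377) = 0.49626: ln(C/377) = 0.49626/5.35 = 0.09276, so C = 377 × e^0.09276 = 377 × 1.09720 = 413.64 ppm.

C ≈ 414 ppm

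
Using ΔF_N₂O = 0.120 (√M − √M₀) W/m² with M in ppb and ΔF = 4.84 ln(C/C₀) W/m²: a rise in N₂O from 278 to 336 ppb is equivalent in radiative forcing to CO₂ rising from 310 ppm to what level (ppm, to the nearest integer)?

N₂O forcing: 0.120 × (√336 − √278) = 0.120 × (18.3303 − 16.6733) = 0.120 × 1.6570 = 0.19884 W/m².
Set 4.84 ln(C/310) = 0.19884: ln(C/310) = 0.19884/4.84 = 0.04108, so C = 310 × e^0.04108 = 310 × 1.04194 = 323.00 ppm.

C ≈ 323 ppm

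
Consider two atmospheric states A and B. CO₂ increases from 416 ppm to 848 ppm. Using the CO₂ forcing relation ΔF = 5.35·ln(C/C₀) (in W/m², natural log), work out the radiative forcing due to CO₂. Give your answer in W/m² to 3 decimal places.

ΔF = 3.810 W/m²

CO₂: 5.35 × ln(848/416) = 5.35 × ln(2.03846) = 5.35 × 0.71219 = 3.8102 W/m².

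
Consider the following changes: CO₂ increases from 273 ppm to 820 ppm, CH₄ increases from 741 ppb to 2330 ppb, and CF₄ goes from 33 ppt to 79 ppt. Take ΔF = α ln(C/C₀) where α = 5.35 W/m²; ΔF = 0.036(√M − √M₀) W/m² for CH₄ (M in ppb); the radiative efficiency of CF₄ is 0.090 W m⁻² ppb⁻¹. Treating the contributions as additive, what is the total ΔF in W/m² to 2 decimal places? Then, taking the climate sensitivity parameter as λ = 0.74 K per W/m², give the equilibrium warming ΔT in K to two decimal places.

CO₂: 5.35 × ln(820/273) = 5.35 × ln(3.00366) = 5.35 × 1.09983 = 5.8841 W/m².
CH₄: 0.036 × (√2330 − √741) = 0.036 × (48.2701 − 27.2213) = 0.036 × 21.0488 = 0.7578 W/m².
CF₄: Δ = 79 − 33 = 46 ppt = 0.046 ppb; ΔF = 0.090 × 0.046 = 0.0041 W/m².
Total ΔF = 5.8841 + 0.7578 + 0.0041 = 6.6460 W/m².
ΔT = λ ΔF = 0.74 × 6.65 = 4.9210 K.

ΔF = 6.65 W/m²; ΔT = 4.92 K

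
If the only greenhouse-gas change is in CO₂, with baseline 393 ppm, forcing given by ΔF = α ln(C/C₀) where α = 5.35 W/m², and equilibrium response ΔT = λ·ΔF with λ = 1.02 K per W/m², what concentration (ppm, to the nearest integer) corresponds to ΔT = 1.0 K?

Required forcing: ΔF = ΔT/λ = 1.0/1.02 = 0.9804 W/m².
Then ln(C/393) = ΔF/5.35 = 0.9804/5.35 = 0.18325.
So C = 393 × e^0.18325 = 393 × 1.20111 = 472.04 ppm.

C ≈ 472 ppm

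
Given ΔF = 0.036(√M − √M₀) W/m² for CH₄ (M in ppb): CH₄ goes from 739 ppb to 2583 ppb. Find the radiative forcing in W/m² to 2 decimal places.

ΔF = 0.85 W/m²

CH₄: 0.036 × (√2583 − √739) = 0.036 × (50.8232 − 27.1846) = 0.036 × 23.6386 = 0.8510 W/m².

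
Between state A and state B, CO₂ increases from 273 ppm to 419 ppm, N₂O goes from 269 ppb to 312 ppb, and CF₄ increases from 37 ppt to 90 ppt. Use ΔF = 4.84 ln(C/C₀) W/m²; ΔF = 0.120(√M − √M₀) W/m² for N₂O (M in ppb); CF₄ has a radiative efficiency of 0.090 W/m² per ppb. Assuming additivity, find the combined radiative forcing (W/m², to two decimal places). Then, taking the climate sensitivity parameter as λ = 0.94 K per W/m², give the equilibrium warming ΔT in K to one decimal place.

ΔF = 2.23 W/m²; ΔT = 2.1 K

CO₂: 4.84 × ln(419/273) = 4.84 × ln(1.53480) = 4.84 × 0.42840 = 2.0735 W/m².
N₂O: 0.120 × (√312 − √269) = 0.120 × (17.6635 − 16.4012) = 0.120 × 1.2623 = 0.1515 W/m².
CF₄: Δ = 90 − 37 = 53 ppt = 0.053 ppb; ΔF = 0.090 × 0.053 = 0.0048 W/m².
Total ΔF = 2.0735 + 0.1515 + 0.0048 = 2.2298 W/m².
ΔT = λ ΔF = 0.94 × 2.23 = 2.0962 K.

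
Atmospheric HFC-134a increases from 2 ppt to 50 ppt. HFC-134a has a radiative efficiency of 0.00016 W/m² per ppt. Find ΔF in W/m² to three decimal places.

ΔF = 0.008 W/m²

HFC-134a: ΔF = 0.00016 × (50 − 2) = 0.00016 × 48 = 0.0077 W/m².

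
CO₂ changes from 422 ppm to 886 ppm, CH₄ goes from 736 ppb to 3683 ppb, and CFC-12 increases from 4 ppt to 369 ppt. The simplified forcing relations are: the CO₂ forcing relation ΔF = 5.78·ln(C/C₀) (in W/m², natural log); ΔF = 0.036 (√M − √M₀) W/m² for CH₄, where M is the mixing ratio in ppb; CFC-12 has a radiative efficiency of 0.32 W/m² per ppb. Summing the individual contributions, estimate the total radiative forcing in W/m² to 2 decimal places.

CO₂: 5.78 × ln(886/422) = 5.78 × ln(2.09953) = 5.78 × 0.74171 = 4.2871 W/m².
CH₄: 0.036 × (√3683 − √736) = 0.036 × (60.6877 − 27.1293) = 0.036 × 33.5584 = 1.2081 W/m².
CFC-12: Δ = 369 − 4 = 365 ppt = 0.365 ppb; ΔF = 0.32 × 0.365 = 0.1168 W/m².
Total ΔF = 4.2871 + 1.2081 + 0.1168 = 5.6120 W/m².

ΔF = 5.61 W/m²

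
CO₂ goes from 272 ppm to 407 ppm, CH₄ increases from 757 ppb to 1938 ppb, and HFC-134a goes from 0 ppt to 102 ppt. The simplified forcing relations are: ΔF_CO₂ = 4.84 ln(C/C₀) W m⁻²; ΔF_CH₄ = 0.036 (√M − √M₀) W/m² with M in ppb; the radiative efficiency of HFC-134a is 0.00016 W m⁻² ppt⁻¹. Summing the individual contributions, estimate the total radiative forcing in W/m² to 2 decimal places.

CO₂: 4.84 × ln(407/272) = 4.84 × ln(1.49632) = 4.84 × 0.40301 = 1.9506 W/m².
CH₄: 0.036 × (√1938 − √757) = 0.036 × (44.0227 − 27.5136) = 0.036 × 16.5091 = 0.5943 W/m².
HFC-134a: ΔF = 0.00016 × (102 − 0) = 0.00016 × 102 = 0.0163 W/m².
Total ΔF = 1.9506 + 0.5943 + 0.0163 = 2.5612 W/m².

ΔF = 2.56 W/m²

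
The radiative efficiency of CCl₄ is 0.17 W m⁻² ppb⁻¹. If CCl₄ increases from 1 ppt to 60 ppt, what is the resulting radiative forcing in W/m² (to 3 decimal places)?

ΔF = 0.010 W/m²

CCl₄: Δ = 60 − 1 = 59 ppt = 0.059 ppb; ΔF = 0.17 × 0.059 = 0.0100 W/m².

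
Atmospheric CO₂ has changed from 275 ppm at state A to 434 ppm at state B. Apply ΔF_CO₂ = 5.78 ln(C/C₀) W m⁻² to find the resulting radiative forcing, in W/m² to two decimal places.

CO₂: 5.78 × ln(434/275) = 5.78 × ln(1.57818) = 5.78 × 0.45627 = 2.6372 W/m².

ΔF = 2.64 W/m²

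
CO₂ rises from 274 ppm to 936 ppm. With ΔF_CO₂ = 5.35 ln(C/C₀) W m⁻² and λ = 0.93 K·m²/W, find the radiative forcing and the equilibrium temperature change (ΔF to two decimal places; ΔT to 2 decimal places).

CO₂: 5.35 × ln(936/274) = 5.35 × ln(3.41606) = 5.35 × 1.22849 = 6.5724 W/m².
ΔT = λ ΔF = 0.93 × 6.57 = 6.1101 K.

ΔF = 6.57 W/m²; ΔT = 6.11 K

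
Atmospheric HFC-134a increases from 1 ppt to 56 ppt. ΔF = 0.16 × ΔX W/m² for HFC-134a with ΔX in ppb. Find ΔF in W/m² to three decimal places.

HFC-134a: Δ = 56 − 1 = 55 ppt = 0.055 ppb; ΔF = 0.16 × 0.055 = 0.0088 W/m².

ΔF = 0.009 W/m²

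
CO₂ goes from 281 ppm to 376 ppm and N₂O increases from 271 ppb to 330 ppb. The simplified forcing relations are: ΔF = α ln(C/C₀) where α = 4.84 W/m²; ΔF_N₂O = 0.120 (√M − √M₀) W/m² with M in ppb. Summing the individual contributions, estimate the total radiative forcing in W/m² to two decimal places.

ΔF = 1.61 W/m²

CO₂: 4.84 × ln(376/281) = 4.84 × ln(1.33808) = 4.84 × 0.29124 = 1.4096 W/m².
N₂O: 0.120 × (√330 − √271) = 0.120 × (18.1659 − 16.4621) = 0.120 × 1.7038 = 0.2045 W/m².
Total ΔF = 1.4096 + 0.2045 = 1.6141 W/m².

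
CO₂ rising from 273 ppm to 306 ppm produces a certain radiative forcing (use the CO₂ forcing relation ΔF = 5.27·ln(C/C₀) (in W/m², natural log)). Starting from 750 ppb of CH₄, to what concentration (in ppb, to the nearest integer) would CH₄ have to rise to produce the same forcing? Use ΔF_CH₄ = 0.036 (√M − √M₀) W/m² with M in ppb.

CO₂ forcing: 5.27 × ln(306/273) = 5.27 × 0.114113 = 0.60138 W/m².
Set 0.036(√M − √750) = 0.60138: √M = 0.60138/0.036 + √750 = 16.7050 + 27.3861 = 44.0911.
M = (44.0911)² = 1944.03 ppb.

M ≈ 1944 ppb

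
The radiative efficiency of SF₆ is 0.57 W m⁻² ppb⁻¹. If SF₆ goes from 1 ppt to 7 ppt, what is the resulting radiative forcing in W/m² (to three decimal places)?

ΔF = 0.003 W/m²

SF₆: Δ = 7 − 1 = 6 ppt = 0.006 ppb; ΔF = 0.57 × 0.006 = 0.0034 W/m².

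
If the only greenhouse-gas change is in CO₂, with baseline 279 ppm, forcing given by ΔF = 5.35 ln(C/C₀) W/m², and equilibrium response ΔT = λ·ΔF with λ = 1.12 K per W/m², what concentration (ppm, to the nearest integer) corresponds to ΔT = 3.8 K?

Required forcing: ΔF = ΔT/λ = 3.8/1.12 = 3.3929 W/m².
Then ln(C/279) = ΔF/5.35 = 3.3929/5.35 = 0.63419.
So C = 279 × e^0.63419 = 279 × 1.88549 = 526.05 ppm.

C ≈ 526 ppm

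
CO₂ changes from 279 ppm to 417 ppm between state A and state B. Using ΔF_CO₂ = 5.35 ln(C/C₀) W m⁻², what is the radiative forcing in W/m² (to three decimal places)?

CO₂: 5.35 × ln(417/279) = 5.35 × ln(1.49462) = 5.35 × 0.40187 = 2.1500 W/m².

ΔF = 2.150 W/m²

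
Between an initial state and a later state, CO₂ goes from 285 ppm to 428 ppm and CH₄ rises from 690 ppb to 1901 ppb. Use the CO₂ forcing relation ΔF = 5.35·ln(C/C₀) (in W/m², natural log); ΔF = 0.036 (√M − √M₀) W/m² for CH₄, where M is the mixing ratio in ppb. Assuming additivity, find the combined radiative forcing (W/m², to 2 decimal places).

CO₂: 5.35 × ln(428/285) = 5.35 × ln(1.50175) = 5.35 × 0.40663 = 2.1755 W/m².
CH₄: 0.036 × (√1901 − √690) = 0.036 × (43.6005 − 26.2679) = 0.036 × 17.3326 = 0.6240 W/m².
Total ΔF = 2.1755 + 0.6240 = 2.7995 W/m².

ΔF = 2.80 W/m²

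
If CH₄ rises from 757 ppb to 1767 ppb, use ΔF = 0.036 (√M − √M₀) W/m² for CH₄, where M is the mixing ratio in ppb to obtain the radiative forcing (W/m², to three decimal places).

ΔF = 0.523 W/m²

CH₄: 0.036 × (√1767 − √757) = 0.036 × (42.0357 − 27.5136) = 0.036 × 14.5221 = 0.5228 W/m².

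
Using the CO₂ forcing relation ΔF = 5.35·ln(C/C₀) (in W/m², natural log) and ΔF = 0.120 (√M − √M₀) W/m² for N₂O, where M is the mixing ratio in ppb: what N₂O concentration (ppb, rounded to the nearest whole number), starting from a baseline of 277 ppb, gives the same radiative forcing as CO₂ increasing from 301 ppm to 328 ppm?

M ≈ 419 ppb

CO₂ forcing: 5.35 × ln(328/301) = 5.35 × 0.085903 = 0.45958 W/m².
Set 0.120(√M − √277) = 0.45958: √M = 0.45958/0.120 + √277 = 3.8298 + 16.6433 = 20.4731.
M = (20.4731)² = 419.15 ppb.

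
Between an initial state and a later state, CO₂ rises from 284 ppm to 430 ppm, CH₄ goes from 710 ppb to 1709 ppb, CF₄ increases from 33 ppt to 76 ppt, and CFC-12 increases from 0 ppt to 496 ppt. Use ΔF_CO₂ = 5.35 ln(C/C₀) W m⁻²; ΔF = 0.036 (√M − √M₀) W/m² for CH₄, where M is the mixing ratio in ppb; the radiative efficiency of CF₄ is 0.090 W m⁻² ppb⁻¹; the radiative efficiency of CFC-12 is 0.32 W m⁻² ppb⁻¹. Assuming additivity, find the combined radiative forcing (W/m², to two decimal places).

ΔF = 2.91 W/m²

CO₂: 5.35 × ln(430/284) = 5.35 × ln(1.51408) = 5.35 × 0.41481 = 2.2192 W/m².
CH₄: 0.036 × (√1709 − √710) = 0.036 × (41.3401 − 26.6458) = 0.036 × 14.6943 = 0.5290 W/m².
CF₄: Δ = 76 − 33 = 43 ppt = 0.043 ppb; ΔF = 0.090 × 0.043 = 0.0039 W/m².
CFC-12: Δ = 496 − 0 = 496 ppt = 0.496 ppb; ΔF = 0.32 × 0.496 = 0.1587 W/m².
Total ΔF = 2.2192 + 0.5290 + 0.0039 + 0.1587 = 2.9108 W/m².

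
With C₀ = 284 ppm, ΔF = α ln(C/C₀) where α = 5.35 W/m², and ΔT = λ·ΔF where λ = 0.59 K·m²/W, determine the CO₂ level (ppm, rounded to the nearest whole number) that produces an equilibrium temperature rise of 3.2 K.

Required forcing: ΔF = ΔT/λ = 3.2/0.59 = 5.4237 W/m².
Then ln(C/284) = ΔF/5.35 = 5.4237/5.35 = 1.01378.
So C = 284 × e^1.01378 = 284 × 2.75600 = 782.70 ppm.

C ≈ 783 ppm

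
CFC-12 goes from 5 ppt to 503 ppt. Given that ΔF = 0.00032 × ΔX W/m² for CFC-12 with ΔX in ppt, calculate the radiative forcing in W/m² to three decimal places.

CFC-12: ΔF = 0.00032 × (503 − 5) = 0.00032 × 498 = 0.1594 W/m².

ΔF = 0.159 W/m²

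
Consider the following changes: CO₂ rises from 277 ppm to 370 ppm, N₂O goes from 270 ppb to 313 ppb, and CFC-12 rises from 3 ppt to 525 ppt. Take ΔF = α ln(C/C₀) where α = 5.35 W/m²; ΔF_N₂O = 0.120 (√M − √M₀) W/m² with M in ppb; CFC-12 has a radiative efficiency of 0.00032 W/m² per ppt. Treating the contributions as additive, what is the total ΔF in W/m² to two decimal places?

ΔF = 1.87 W/m²

CO₂: 5.35 × ln(370/277) = 5.35 × ln(1.33574) = 5.35 × 0.28949 = 1.5488 W/m².
N₂O: 0.120 × (√313 − √270) = 0.120 × (17.6918 − 16.4317) = 0.120 × 1.2601 = 0.1512 W/m².
CFC-12: ΔF = 0.00032 × (525 − 3) = 0.00032 × 522 = 0.1670 W/m².
Total ΔF = 1.5488 + 0.1512 + 0.1670 = 1.8670 W/m².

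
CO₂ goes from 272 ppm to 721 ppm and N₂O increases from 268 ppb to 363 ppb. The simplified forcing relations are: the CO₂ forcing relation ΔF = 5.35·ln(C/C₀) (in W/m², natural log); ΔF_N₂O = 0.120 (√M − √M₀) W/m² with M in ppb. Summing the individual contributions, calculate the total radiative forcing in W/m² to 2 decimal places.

ΔF = 5.54 W/m²

CO₂: 5.35 × ln(721/272) = 5.35 × ln(2.65074) = 5.35 × 0.97484 = 5.2154 W/m².
N₂O: 0.120 × (√363 − √268) = 0.120 × (19.0526 − 16.3707) = 0.120 × 2.6819 = 0.3218 W/m².
Total ΔF = 5.2154 + 0.3218 = 5.5372 W/m².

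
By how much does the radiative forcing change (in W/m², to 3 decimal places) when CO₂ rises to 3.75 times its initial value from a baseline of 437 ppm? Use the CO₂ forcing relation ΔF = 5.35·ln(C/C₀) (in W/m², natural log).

ΔF = 5.35 × ln(3.75) = 5.35 × 1.32176 = 7.0714 W/m².

ΔF = 7.071 W/m²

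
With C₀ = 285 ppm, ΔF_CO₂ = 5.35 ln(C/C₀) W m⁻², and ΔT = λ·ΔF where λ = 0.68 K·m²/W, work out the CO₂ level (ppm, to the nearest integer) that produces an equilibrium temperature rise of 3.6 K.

C ≈ 767 ppm

Required forcing: ΔF = ΔT/λ = 3.6/0.68 = 5.2941 W/m².
Then ln(C/285) = ΔF/5.35 = 5.2941/5.35 = 0.98955.
So C = 285 × e^0.98955 = 285 × 2.69002 = 766.66 ppm.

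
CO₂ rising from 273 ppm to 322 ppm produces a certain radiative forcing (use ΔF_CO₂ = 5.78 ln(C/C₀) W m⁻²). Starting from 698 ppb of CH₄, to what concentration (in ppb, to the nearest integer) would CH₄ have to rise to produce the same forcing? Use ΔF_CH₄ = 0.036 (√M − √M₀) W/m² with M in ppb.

M ≈ 2801 ppb

CO₂ forcing: 5.78 × ln(322/273) = 5.78 × 0.165080 = 0.95416 W/m².
Set 0.036(√M − √698) = 0.95416: √M = 0.95416/0.036 + √698 = 26.5044 + 26.4197 = 52.9241.
M = (52.9241)² = 2800.96 ppb.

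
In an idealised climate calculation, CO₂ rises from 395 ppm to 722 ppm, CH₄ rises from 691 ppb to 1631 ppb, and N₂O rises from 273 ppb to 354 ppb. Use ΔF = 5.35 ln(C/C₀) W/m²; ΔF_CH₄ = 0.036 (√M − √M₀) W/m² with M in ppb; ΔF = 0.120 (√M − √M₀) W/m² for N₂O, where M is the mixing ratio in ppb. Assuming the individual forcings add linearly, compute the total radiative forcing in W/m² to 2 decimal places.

ΔF = 4.01 W/m²

CO₂: 5.35 × ln(722/395) = 5.35 × ln(1.82785) = 5.35 × 0.60314 = 3.2268 W/m².
CH₄: 0.036 × (√1631 − √691) = 0.036 × (40.3856 − 26.2869) = 0.036 × 14.0987 = 0.5076 W/m².
N₂O: 0.120 × (√354 − √273) = 0.120 × (18.8149 − 16.5227) = 0.120 × 2.2922 = 0.2751 W/m².
Total ΔF = 3.2268 + 0.5076 + 0.2751 = 4.0095 W/m².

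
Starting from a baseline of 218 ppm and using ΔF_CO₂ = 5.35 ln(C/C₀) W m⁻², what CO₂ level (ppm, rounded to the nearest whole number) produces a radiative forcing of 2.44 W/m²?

C ≈ 344 ppm

Set 5.35 ln(C/218) = 2.44, so ln(C/218) = 2.44/5.35 = 0.45607.
Then C/218 = e^0.45607 = 1.57786, giving C = 218 × 1.57786 = 343.97 ppm.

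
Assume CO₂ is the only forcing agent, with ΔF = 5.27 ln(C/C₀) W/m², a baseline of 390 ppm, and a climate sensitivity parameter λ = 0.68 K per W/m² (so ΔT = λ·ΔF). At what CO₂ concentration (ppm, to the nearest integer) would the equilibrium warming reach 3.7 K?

Required forcing: ΔF = ΔT/λ = 3.7/0.68 = 5.4412 W/m².
Then ln(C/390) = ΔF/5.27 = 5.4412/5.27 = 1.03249.
So C = 390 × e^1.03249 = 390 × 2.80805 = 1095.14 ppm.

C ≈ 1095 ppm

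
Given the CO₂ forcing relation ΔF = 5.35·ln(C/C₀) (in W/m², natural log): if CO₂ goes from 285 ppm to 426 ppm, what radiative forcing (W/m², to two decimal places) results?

CO₂ absorption bands are partially saturated, so forcing scales with the logarithm of the concentration ratio.
CO₂: 5.35 × ln(426/285) = 5.35 × ln(1.49474) = 5.35 × 0.40195 = 2.1504 W/m².

ΔF = 2.15 W/m²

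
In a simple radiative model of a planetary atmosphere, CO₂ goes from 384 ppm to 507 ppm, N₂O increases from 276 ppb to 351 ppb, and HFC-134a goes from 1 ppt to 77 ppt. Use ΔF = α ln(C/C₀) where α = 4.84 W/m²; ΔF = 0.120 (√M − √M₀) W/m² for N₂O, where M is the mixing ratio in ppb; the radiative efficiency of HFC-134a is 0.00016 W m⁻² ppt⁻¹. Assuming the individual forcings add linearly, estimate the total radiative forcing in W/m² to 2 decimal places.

CO₂: 4.84 × ln(507/384) = 4.84 × ln(1.32031) = 4.84 × 0.27787 = 1.3449 W/m².
N₂O: 0.120 × (√351 − √276) = 0.120 × (18.7350 − 16.6132) = 0.120 × 2.1218 = 0.2546 W/m².
HFC-134a: ΔF = 0.00016 × (77 − 1) = 0.00016 × 76 = 0.0122 W/m².
Total ΔF = 1.3449 + 0.2546 + 0.0122 = 1.6117 W/m².

ΔF = 1.61 W/m²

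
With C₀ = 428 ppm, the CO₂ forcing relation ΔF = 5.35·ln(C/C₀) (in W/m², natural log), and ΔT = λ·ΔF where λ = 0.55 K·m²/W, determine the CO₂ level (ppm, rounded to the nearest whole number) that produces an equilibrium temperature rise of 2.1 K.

Required forcing: ΔF = ΔT/λ = 2.1/0.55 = 3.8182 W/m².
Then ln(C/428) = ΔF/5.35 = 3.8182/5.35 = 0.71368.
So C = 428 × e^0.71368 = 428 × 2.04149 = 873.76 ppm.

C ≈ 874 ppm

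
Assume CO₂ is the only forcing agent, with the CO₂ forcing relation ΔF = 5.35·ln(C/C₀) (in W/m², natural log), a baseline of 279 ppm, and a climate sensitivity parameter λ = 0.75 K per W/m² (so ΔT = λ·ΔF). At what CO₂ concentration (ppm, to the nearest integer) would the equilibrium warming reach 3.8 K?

C ≈ 719 ppm

Required forcing: ΔF = ΔT/λ = 3.8/0.75 = 5.0667 W/m².
Then ln(C/279) = ΔF/5.35 = 5.0667/5.35 = 0.94705.
So C = 279 × e^0.94705 = 279 × 2.57809 = 719.29 ppm.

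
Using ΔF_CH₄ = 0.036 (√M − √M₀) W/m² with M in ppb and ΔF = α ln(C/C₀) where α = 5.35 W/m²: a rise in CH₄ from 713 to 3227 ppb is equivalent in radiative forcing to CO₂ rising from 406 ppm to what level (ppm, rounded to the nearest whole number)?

C ≈ 497 ppm

CH₄ forcing: 0.036 × (√3227 − √713) = 0.036 × (56.8067 − 26.7021) = 0.036 × 30.1046 = 1.08377 W/m².
Set 5.35 ln(C/406) = 1.08377: ln(C/406) = 1.08377/5.35 = 0.20257, so C = 406 × e^0.20257 = 406 × 1.22455 = 497.17 ppm.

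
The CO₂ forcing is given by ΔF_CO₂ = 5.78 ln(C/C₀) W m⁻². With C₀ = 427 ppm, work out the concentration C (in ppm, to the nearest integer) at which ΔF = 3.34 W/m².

Set 5.78 ln(C/427) = 3.34, so ln(C/427) = 3.34/5.78 = 0.57785.
Then C/427 = e^0.57785 = 1.78220, giving C = 427 × 1.78220 = 761.00 ppm.

C ≈ 761 ppm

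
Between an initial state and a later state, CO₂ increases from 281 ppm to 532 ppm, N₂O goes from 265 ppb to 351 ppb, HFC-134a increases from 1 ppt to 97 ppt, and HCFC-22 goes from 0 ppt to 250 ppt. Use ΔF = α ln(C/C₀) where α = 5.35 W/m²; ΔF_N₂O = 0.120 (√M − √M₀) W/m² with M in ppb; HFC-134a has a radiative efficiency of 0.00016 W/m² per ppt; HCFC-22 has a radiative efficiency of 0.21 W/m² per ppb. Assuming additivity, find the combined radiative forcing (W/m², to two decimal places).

CO₂: 5.35 × ln(532/281) = 5.35 × ln(1.89324) = 5.35 × 0.63829 = 3.4149 W/m².
N₂O: 0.120 × (√351 − √265) = 0.120 × (18.7350 − 16.2788) = 0.120 × 2.4562 = 0.2947 W/m².
HFC-134a: ΔF = 0.00016 × (97 − 1) = 0.00016 × 96 = 0.0154 W/m².
HCFC-22: Δ = 250 − 0 = 250 ppt = 0.250 ppb; ΔF = 0.21 × 0.250 = 0.0525 W/m².
Total ΔF = 3.4149 + 0.2947 + 0.0154 + 0.0525 = 3.7775 W/m².

ΔF = 3.78 W/m²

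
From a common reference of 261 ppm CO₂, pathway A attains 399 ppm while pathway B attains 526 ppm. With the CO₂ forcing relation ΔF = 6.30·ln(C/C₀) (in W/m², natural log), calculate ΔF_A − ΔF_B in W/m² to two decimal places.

ΔF_A − ΔF_B = -1.74 W/m²

ΔF_A = 6.30 ln(399/261) = 6.30 × 0.42444 = 2.6740 W/m².
ΔF_B = 6.30 ln(526/261) = 6.30 × 0.70078 = 4.4149 W/m².
Difference: 2.6740 − 4.4149 = -1.7409 W/m².
(Equivalently, ΔF_A − ΔF_B = 6.30 ln(399/526) = 6.30 × -0.27634 = -1.7409 W/m².)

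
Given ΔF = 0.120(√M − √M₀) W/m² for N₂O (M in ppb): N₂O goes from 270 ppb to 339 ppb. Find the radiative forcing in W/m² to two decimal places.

ΔF = 0.24 W/m²

N₂O: 0.120 × (√339 − √270) = 0.120 × (18.4120 − 16.4317) = 0.120 × 1.9803 = 0.2376 W/m².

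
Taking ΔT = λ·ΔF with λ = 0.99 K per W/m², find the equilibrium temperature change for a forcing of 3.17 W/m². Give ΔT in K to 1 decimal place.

ΔT = λ ΔF = 0.99 × 3.17 = 3.1383 K.

ΔT = 3.1 K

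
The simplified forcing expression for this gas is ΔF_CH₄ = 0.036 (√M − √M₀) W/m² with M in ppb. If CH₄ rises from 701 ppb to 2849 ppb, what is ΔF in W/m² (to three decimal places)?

CH₄: 0.036 × (√2849 − √701) = 0.036 × (53.3760 − 26.4764) = 0.036 × 26.8996 = 0.9684 W/m².

ΔF = 0.968 W/m²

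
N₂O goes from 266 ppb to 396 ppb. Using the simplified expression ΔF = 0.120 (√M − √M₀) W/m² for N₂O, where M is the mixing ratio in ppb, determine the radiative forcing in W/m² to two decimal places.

ΔF = 0.43 W/m²

N₂O: 0.120 × (√396 − √266) = 0.120 × (19.8997 − 16.3095) = 0.120 × 3.5902 = 0.4308 W/m².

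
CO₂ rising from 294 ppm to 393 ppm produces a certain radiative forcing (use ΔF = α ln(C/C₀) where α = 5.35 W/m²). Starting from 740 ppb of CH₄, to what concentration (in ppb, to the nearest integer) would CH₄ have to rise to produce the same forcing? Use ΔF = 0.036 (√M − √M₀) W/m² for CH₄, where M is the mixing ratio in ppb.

CO₂ forcing: 5.35 × ln(393/294) = 5.35 × 0.290230 = 1.55273 W/m².
Set 0.036(√M − √740) = 1.55273: √M = 1.55273/0.036 + √740 = 43.1314 + 27.2029 = 70.3343.
M = (70.3343)² = 4946.91 ppb.

M ≈ 4947 ppb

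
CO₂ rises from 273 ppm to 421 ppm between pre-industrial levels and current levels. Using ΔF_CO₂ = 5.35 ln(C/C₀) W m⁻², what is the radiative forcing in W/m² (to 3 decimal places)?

ΔF = 2.317 W/m²

CO₂: 5.35 × ln(421/273) = 5.35 × ln(1.54212) = 5.35 × 0.43316 = 2.3174 W/m².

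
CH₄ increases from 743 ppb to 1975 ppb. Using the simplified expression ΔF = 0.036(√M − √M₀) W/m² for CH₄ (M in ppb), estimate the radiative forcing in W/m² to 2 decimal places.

ΔF = 0.62 W/m²

CH₄: 0.036 × (√1975 − √743) = 0.036 × (44.4410 − 27.2580) = 0.036 × 17.1830 = 0.6186 W/m².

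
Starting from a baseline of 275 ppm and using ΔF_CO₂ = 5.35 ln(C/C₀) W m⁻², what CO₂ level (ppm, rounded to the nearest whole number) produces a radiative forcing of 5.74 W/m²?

Set 5.35 ln(C/275) = 5.74, so ln(C/275) = 5.74/5.35 = 1.07290.
Then C/275 = e^1.07290 = 2.92385, giving C = 275 × 2.92385 = 804.06 ppm.

C ≈ 804 ppm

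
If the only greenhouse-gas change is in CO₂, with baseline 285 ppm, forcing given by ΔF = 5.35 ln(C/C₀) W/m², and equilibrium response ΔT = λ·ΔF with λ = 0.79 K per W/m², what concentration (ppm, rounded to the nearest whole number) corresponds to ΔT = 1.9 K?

Required forcing: ΔF = ΔT/λ = 1.9/0.79 = 2.4051 W/m².
Then ln(C/285) = ΔF/5.35 = 2.4051/5.35 = 0.44955.
So C = 285 × e^0.44955 = 285 × 1.56761 = 446.77 ppm.

C ≈ 447 ppm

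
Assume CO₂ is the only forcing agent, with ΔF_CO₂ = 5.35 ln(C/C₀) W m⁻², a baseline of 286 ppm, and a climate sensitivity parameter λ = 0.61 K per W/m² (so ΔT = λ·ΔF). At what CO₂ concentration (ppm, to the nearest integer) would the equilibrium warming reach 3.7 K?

Required forcing: ΔF = ΔT/λ = 3.7/0.61 = 6.0656 W/m².
Then ln(C/286) = ΔF/5.35 = 6.0656/5.35 = 1.13376.
So C = 286 × e^1.13376 = 286 × 3.10732 = 888.69 ppm.

C ≈ 889 ppm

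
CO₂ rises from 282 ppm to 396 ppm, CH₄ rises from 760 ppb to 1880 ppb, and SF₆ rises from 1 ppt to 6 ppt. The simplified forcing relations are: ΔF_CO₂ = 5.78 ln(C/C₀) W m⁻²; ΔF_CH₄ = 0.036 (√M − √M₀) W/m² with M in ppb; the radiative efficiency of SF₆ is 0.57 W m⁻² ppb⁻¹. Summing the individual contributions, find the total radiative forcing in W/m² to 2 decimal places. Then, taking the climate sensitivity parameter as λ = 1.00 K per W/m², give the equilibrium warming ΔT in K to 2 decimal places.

CO₂: 5.78 × ln(396/282) = 5.78 × ln(1.40426) = 5.78 × 0.33951 = 1.9624 W/m².
CH₄: 0.036 × (√1880 − √760) = 0.036 × (43.3590 − 27.5681) = 0.036 × 15.7909 = 0.5685 W/m².
SF₆: Δ = 6 − 1 = 5 ppt = 0.005 ppb; ΔF = 0.57 × 0.005 = 0.0029 W/m².
Total ΔF = 1.9624 + 0.5685 + 0.0029 = 2.5338 W/m².
ΔT = λ ΔF = 1.00 × 2.53 = 2.5300 K.

ΔF = 2.53 W/m²; ΔT = 2.53 K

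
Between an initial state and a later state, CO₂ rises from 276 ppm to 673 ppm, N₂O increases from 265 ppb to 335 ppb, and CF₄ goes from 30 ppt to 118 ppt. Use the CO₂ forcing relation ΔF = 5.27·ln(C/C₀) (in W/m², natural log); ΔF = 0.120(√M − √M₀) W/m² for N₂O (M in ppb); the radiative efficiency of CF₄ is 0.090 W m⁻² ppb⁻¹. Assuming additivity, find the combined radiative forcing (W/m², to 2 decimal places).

ΔF = 4.95 W/m²

CO₂: 5.27 × ln(673/276) = 5.27 × ln(2.43841) = 5.27 × 0.89135 = 4.6974 W/m².
N₂O: 0.120 × (√335 − √265) = 0.120 × (18.3030 − 16.2788) = 0.120 × 2.0242 = 0.2429 W/m².
CF₄: Δ = 118 − 30 = 88 ppt = 0.088 ppb; ΔF = 0.090 × 0.088 = 0.0079 W/m².
Total ΔF = 4.6974 + 0.2429 + 0.0079 = 4.9482 W/m².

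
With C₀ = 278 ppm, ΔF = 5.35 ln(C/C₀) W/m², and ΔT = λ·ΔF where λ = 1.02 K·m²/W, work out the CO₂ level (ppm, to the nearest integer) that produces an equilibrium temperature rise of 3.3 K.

Required forcing: ΔF = ΔT/λ = 3.3/1.02 = 3.2353 W/m².
Then ln(C/278) = ΔF/5.35 = 3.2353/5.35 = 0.60473.
So C = 278 × e^0.60473 = 278 × 1.83076 = 508.95 ppm.

C ≈ 509 ppm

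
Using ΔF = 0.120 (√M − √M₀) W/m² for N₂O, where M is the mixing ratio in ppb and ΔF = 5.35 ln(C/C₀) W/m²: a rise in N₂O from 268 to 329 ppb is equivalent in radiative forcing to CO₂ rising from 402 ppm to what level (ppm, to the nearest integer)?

N₂O forcing: 0.120 × (√329 − √268) = 0.120 × (18.1384 − 16.3707) = 0.120 × 1.7677 = 0.21212 W/m².
Set 5.35 ln(C/402) = 0.21212: ln(C/402) = 0.21212/5.35 = 0.03965, so C = 402 × e^0.03965 = 402 × 1.04045 = 418.26 ppm.

C ≈ 418 ppm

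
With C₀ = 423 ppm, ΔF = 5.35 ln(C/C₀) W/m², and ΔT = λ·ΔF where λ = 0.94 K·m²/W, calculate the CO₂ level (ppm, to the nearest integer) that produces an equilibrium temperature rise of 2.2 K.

Required forcing: ΔF = ΔT/λ = 2.2/0.94 = 2.3404 W/m².
Then ln(C/423) = ΔF/5.35 = 2.3404/5.35 = 0.43746.
So C = 423 × e^0.43746 = 423 × 1.54877 = 655.13 ppm.

C ≈ 655 ppm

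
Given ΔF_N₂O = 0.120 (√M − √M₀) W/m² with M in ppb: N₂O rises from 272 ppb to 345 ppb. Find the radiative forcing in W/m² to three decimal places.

ΔF = 0.250 W/m²

N₂O: 0.120 × (√345 − √272) = 0.120 × (18.5742 − 16.4924) = 0.120 × 2.0818 = 0.2498 W/m².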